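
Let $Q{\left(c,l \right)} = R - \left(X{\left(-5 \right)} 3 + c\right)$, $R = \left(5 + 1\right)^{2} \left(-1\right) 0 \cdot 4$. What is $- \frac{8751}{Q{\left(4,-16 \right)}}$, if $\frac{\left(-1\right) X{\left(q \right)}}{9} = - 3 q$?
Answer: $- \frac{8751}{401} \approx -21.823$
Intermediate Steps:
$X{\left(q \right)} = 27 q$ ($X{\left(q \right)} = - 9 \left(- 3 q\right) = 27 q$)
$R = 0$ ($R = 6^{2} \left(-1\right) 0 \cdot 4 = 36 \left(-1\right) 0 \cdot 4 = \left(-36\right) 0 \cdot 4 = 0 \cdot 4 = 0$)
$Q{\left(c,l \right)} = 405 - c$ ($Q{\left(c,l \right)} = 0 - \left(27 \left(-5\right) 3 + c\right) = 0 - \left(\left(-135\right) 3 + c\right) = 0 - \left(-405 + c\right) = 405 - c$)
$- \frac{8751}{Q{\left(4,-16 \right)}} = - \frac{8751}{405 - 4} = - \frac{8751}{401}$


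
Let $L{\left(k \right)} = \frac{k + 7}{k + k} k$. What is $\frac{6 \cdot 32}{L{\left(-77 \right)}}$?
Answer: $- \frac{192}{35} \approx -5.4857$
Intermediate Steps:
$L{\left(k \right)} = \frac{7}{2} + \frac{k}{2}$ ($L{\left(k \right)} = \frac{7 + k}{2 k} k = \frac{7}{2} + \frac{k}{2}$)
$\frac{6 \cdot 32}{L{\left(-77 \right)}} = \frac{6 \cdot 32}{\frac{7}{2} + \frac{1}{2} \left(-77\right)} = \frac{192}{\frac{7}{2} - \frac{77}{2}} = \frac{192}{-35} = 192 \left(- \frac{1}{35}\right) = - \frac{192}{35}$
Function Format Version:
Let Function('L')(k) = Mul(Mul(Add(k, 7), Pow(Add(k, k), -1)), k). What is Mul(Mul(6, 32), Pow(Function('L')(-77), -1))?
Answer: Rational(-192, 35) ≈ -5.4857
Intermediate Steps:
Function('L')(k) = Add(Rational(7, 2), Mul(Rational(1, 2), k)) (Function('L')(k) = Mul(Mul(Add(7, k), Pow(Mul(2, k), -1)), k) = Mul(Mul(Add(7, k), Mul(Rational(1, 2), Pow(k, -1))), k) = Mul(Mul(Rational(1, 2), Pow(k, -1), Add(7, k)), k) = Add(Rational(7, 2), Mul(Rational(1, 2), k)))
Mul(Mul(6, 32), Pow(Function('L')(-77), -1)) = Mul(Mul(6, 32), Pow(Add(Rational(7, 2), Mul(Rational(1, 2), -77)), -1)) = Mul(192, Pow(Add(Rational(7, 2), Rational(-77, 2)), -1)) = Mul(192, Pow(-35, -1)) = Mul(192, Rational(-1, 35)) = Rational(-192, 35)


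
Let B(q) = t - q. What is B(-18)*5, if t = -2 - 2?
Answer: 70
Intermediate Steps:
t = -4
B(q) = -4 - q
B(-18)*5 = (-4 - 1*(-18))*5 = (-4 + 18)*5 = 14*5 = 70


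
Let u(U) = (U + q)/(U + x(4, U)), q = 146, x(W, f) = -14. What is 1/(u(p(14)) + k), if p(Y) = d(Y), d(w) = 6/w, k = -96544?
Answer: -19/1834541 ≈ -1.0357e-5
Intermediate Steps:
p(Y) = 6/Y
u(U) = (146 + U)/(-14 + U) (u(U) = (U + 146)/(U - 14) = (146 + U)/(-14 + U))
1/(u(p(14)) + k) = 1/((146 + 6/14)/(-14 + 6/14) - 96544) = 1/((146 + 6*(1/14))/(-14 + 6*(1/14)) - 96544) = 1/((146 + 3/7)/(-14 + 3/7) - 96544) = 1/((1025/7)/(-95/7) - 96544) = 1/(-7/95*1025/7 - 96544) = 1/(-205/19 - 96544) = 1/(-1834541/19) = -19/1834541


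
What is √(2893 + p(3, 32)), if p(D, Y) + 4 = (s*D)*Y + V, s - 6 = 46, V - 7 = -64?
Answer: 4*√489 ≈ 88.453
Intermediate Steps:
V = -57 (V = 7 - 64 = -57)
s = 52 (s = 6 + 46 = 52)
p(D, Y) = -61 + 52*D*Y (p(D, Y) = -4 + ((52*D)*Y - 57) = -4 + (52*D*Y - 57) = -4 + (-57 + 52*D*Y) = -61 + 52*D*Y)
√(2893 + p(3, 32)) = √(2893 + (-61 + 52*3*32)) = √(2893 + (-61 + 4992)) = √(2893 + 4931) = √7824 = 4*√489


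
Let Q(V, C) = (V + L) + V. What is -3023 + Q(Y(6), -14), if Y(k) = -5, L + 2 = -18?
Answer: -3053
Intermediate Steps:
L = -20 (L = -2 - 18 = -20)
Q(V, C) = -20 + 2*V (Q(V, C) = (V - 20) + V = (-20 + V) + V = -20 + 2*V)
-3023 + Q(Y(6), -14) = -3023 + (-20 + 2*(-5)) = -3023 + (-20 - 10) = -3023 - 30 = -3053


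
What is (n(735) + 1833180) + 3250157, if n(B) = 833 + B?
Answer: 5084905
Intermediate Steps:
(n(735) + 1833180) + 3250157 = ((833 + 735) + 1833180) + 3250157 = (1568 + 1833180) + 3250157 = 1834748 + 3250157 = 5084905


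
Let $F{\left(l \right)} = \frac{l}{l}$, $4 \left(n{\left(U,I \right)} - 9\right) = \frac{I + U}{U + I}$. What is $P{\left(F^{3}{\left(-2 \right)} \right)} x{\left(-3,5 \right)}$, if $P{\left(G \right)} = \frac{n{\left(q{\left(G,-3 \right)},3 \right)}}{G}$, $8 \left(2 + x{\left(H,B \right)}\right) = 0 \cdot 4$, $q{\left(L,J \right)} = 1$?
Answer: $- \frac{37}{2} \approx -18.5$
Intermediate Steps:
$n{\left(U,I \right)} = \frac{37}{4}$ ($n{\left(U,I \right)} = 9 + \frac{\left(I + U\right) \frac{1}{U + I}}{4} = 9 + \frac{\left(I + U\right) \frac{1}{I + U}}{4} = 9 + \frac{1}{4} \cdot 1 = 9 + \frac{1}{4} = \frac{37}{4}$)
$F{\left(l \right)} = 1$
$x{\left(H,B \right)} = -2$ ($x{\left(H,B \right)} = -2 + \frac{0 \cdot 4}{8} = -2 + \frac{1}{8} \cdot 0 = -2 + 0 = -2$)
$P{\left(G \right)} = \frac{37}{4 G}$
$P{\left(F^{3}{\left(-2 \right)} \right)} x{\left(-3,5 \right)} = \frac{37}{4 \cdot 1^{3}} \left(-2\right) = \frac{37}{4 \cdot 1} \left(-2\right) = \frac{37}{4} \cdot 1 \left(-2\right) = \frac{37}{4} \left(-2\right) = - \frac{37}{2}$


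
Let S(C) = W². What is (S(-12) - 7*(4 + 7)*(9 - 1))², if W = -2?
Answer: 374544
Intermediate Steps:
S(C) = 4 (S(C) = (-2)² = 4)
(S(-12) - 7*(4 + 7)*(9 - 1))² = (4 - 7*(4 + 7)*(9 - 1))² = (4 - 77*8)² = (4 - 7*88)² = (4 - 616)² = (-612)² = 374544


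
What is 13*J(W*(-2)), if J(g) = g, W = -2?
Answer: 52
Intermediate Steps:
13*J(W*(-2)) = 13*(-2*(-2)) = 13*4 = 52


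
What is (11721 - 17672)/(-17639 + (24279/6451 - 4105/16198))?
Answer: 621839616398/1842790493535 ≈ 0.33744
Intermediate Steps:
(11721 - 17672)/(-17639 + (24279/6451 - 4105/16198)) = -5951/(-17639 + (24279*(1/6451) - 4105*1/16198)) = -5951/(-17639 + (24279/6451 - 4105/16198)) = -5951/(-17639 + 366789887/104493298) = -5951/(-1842790493535/104493298) = -5951*(-104493298/1842790493535) = 621839616398/1842790493535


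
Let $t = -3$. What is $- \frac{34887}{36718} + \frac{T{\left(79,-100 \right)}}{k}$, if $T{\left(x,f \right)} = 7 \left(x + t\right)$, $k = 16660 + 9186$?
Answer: $- \frac{441077713}{474506714} \approx -0.92955$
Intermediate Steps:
$k = 25846$
$T{\left(x,f \right)} = -21 + 7 x$ ($T{\left(x,f \right)} = 7 \left(x - 3\right) = 7 \left(-3 + x\right) = -21 + 7 x$)
$- \frac{34887}{36718} + \frac{T{\left(79,-100 \right)}}{k} = - \frac{34887}{36718} + \frac{-21 + 7 \cdot 79}{25846} = \left(-34887\right) \frac{1}{36718} + \left(-21 + 553\right) \frac{1}{25846} = - \frac{34887}{36718} + 532 \cdot \frac{1}{25846} = - \frac{34887}{36718} + \frac{266}{12923} = - \frac{441077713}{474506714}$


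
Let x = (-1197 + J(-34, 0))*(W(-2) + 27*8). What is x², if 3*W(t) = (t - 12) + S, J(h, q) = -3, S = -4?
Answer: 63504000000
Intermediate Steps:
W(t) = -16/3 + t/3 (W(t) = ((t - 12) - 4)/3 = ((-12 + t) - 4)/3 = (-16 + t)/3 = -16/3 + t/3)
x = -252000 (x = (-1197 - 3)*((-16/3 + (⅓)*(-2)) + 27*8) = -1200*((-16/3 - ⅔) + 216) = -1200*(-6 + 216) = -1200*210 = -252000)
x² = (-252000)² = 63504000000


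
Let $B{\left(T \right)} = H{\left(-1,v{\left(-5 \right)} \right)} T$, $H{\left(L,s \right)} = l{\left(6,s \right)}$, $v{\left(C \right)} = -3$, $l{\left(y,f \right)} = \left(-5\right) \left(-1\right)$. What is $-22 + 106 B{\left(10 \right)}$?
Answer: $5278$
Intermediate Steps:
$l{\left(y,f \right)} = 5$
$H{\left(L,s \right)} = 5$
$B{\left(T \right)} = 5 T$
$-22 + 106 B{\left(10 \right)} = -22 + 106 \cdot 5 \cdot 10 = -22 + 106 \cdot 50 = -22 + 5300 = 5278$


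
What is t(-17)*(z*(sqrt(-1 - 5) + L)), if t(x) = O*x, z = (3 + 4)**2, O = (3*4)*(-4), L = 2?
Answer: 79968 + 39984*I*sqrt(6) ≈ 79968.0 + 97940.0*I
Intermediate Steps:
O = -48 (O = 12*(-4) = -48)
z = 49 (z = 7**2 = 49)
t(x) = -48*x
t(-17)*(z*(sqrt(-1 - 5) + L)) = (-48*(-17))*(49*(sqrt(-1 - 5) + 2)) = 816*(49*(sqrt(-6) + 2)) = 816*(49*(I*sqrt(6) + 2)) = 816*(49*(2 + I*sqrt(6))) = 816*(98 + 49*I*sqrt(6)) = 79968 + 39984*I*sqrt(6)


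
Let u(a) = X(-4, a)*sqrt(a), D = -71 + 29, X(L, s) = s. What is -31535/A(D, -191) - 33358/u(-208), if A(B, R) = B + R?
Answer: 31535/233 - 1283*I*sqrt(13)/416 ≈ 135.34 - 11.12*I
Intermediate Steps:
D = -42
u(a) = a**(3/2) (u(a) = a*sqrt(a) = a**(3/2))
-31535/A(D, -191) - 33358/u(-208) = -31535/(-42 - 191) - 33358*I*sqrt(13)/10816 = -31535/(-233) - 33358*I*sqrt(13)/10816 = -31535*(-1/233) - 1283*I*sqrt(13)/416 = 31535/233 - 1283*I*sqrt(13)/416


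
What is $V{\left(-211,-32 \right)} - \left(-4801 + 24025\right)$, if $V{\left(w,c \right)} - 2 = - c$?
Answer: $-19190$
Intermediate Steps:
$V{\left(w,c \right)} = 2 - c$
$V{\left(-211,-32 \right)} - \left(-4801 + 24025\right) = \left(2 - -32\right) - \left(-4801 + 24025\right) = \left(2 + 32\right) - 19224 = 34 - 19224 = -19190$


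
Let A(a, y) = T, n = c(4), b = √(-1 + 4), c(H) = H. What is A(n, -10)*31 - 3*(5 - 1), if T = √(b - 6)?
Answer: -12 + 31*I*√(6 - √3) ≈ -12.0 + 64.043*I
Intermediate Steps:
b = √3 ≈ 1.7320
n = 4
T = √(-6 + √3) (T = √(√3 - 6) = √(-6 + √3) ≈ 2.0659*I)
A(a, y) = √(-6 + √3)
A(n, -10)*31 - 3*(5 - 1) = √(-6 + √3)*31 - 3*(5 - 1) = 31*√(-6 + √3) - 3*4 = 31*√(-6 + √3) - 12 = -12 + 31*√(-6 + √3)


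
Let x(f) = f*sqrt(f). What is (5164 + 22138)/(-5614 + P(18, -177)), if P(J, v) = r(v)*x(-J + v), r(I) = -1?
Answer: -13933948/3539261 - 483990*I*sqrt(195)/3539261 ≈ -3.937 - 1.9096*I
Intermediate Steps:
x(f) = f**(3/2)
P(J, v) = -(v - J)**(3/2) (P(J, v) = -(-J + v)**(3/2) = -(v - J)**(3/2))
(5164 + 22138)/(-5614 + P(18, -177)) = (5164 + 22138)/(-5614 - (-177 - 1*18)**(3/2)) = 27302/(-5614 - (-177 - 18)**(3/2)) = 27302/(-5614 - (-195)**(3/2)) = 27302/(-5614 - (-195)*I*sqrt(195)) = 27302/(-5614 + 195*I*sqrt(195))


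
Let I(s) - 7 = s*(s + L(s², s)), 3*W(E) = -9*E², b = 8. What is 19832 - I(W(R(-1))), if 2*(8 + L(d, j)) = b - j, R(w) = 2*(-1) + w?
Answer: 38705/2 ≈ 19353.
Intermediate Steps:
R(w) = -2 + w
L(d, j) = -4 - j/2 (L(d, j) = -8 + (8 - j)/2 = -8 + (4 - j/2) = -4 - j/2)
W(E) = -3*E² (W(E) = (-9*E²)/3 = -3*E²)
I(s) = 7 + s*(-4 + s/2) (I(s) = 7 + s*(s + (-4 - s/2)) = 7 + s*(-4 + s/2))
19832 - I(W(R(-1))) = 19832 - (7 + (-3*(-2 - 1)²)²/2 - (-12)*(-2 - 1)²) = 19832 - (7 + (-3*(-3)²)²/2 - (-12)*(-3)²) = 19832 - (7 + (-3*9)²/2 - (-12)*9) = 19832 - (7 + (½)*(-27)² - 4*(-27)) = 19832 - (7 + (½)*729 + 108) = 19832 - (7 + 729/2 + 108) = 19832 - 1*959/2 = 19832 - 959/2 = 38705/2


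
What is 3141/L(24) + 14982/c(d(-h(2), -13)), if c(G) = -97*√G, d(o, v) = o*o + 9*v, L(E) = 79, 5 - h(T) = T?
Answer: 3141/79 + 2497*I*√3/291 ≈ 39.76 + 14.862*I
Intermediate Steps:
h(T) = 5 - T
d(o, v) = o² + 9*v
3141/L(24) + 14982/c(d(-h(2), -13)) = 3141/79 + 14982/((-97*√((-(5 - 1*2))² + 9*(-13)))) = 3141*(1/79) + 14982/((-97*√((-(5 - 2))² - 117))) = 3141/79 + 14982/((-97*√((-1*3)² - 117))) = 3141/79 + 14982/((-97*√((-3)² - 117))) = 3141/79 + 14982/((-97*√(9 - 117))) = 3141/79 + 14982/((-582*I*√3)) = 3141/79 + 14982*(I*√3/1746) = 3141/79 + 2497*I*√3/291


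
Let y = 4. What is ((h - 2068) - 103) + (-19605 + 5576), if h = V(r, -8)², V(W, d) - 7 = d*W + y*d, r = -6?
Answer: -15671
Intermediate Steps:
V(W, d) = 7 + 4*d + W*d (V(W, d) = 7 + (d*W + 4*d) = 7 + (W*d + 4*d) = 7 + (4*d + W*d) = 7 + 4*d + W*d)
h = 529 (h = (7 + 4*(-8) - 6*(-8))² = (7 - 32 + 48)² = 23² = 529)
((h - 2068) - 103) + (-19605 + 5576) = ((529 - 2068) - 103) + (-19605 + 5576) = (-1539 - 103) - 14029 = -1642 - 14029 = -15671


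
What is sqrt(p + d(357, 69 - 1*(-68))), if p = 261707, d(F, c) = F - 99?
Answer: 11*sqrt(2165) ≈ 511.83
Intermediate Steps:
d(F, c) = -99 + F
sqrt(p + d(357, 69 - 1*(-68))) = sqrt(261707 + (-99 + 357)) = sqrt(261707 + 258) = sqrt(261965) = 11*sqrt(2165)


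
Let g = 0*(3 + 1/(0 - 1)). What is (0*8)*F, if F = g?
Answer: 0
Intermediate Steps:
g = 0 (g = 0*(3 + 1/(-1)) = 0*(3 - 1) = 0*2 = 0)
F = 0
(0*8)*F = (0*8)*0 = 0*0 = 0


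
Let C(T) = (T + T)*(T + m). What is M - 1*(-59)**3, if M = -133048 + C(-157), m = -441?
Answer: 260103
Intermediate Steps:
C(T) = 2*T*(-441 + T) (C(T) = (T + T)*(T - 441) = (2*T)*(-441 + T) = 2*T*(-441 + T))
M = 54724 (M = -133048 + 2*(-157)*(-441 - 157) = -133048 + 2*(-157)*(-598) = -133048 + 187772 = 54724)
M - 1*(-59)**3 = 54724 - 1*(-59)**3 = 54724 - 1*(-205379) = 54724 + 205379 = 260103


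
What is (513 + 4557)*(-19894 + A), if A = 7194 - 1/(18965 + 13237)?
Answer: -345575763845/5367 ≈ -6.4389e+7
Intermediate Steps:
A = 231661187/32202 (A = 7194 - 1/32202 = 231661187/32202 ≈ 7194.0)
(513 + 4557)*(-19894 + A) = (513 + 4557)*(-19894 + 231661187/32202) = 5070*(-408965401/32202) = -345575763845/5367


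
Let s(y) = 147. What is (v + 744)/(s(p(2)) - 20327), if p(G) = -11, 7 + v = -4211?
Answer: 1737/10090 ≈ 0.17215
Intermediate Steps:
v = -4218 (v = -7 - 4211 = -4218)
(v + 744)/(s(p(2)) - 20327) = (-4218 + 744)/(147 - 20327) = -3474/(-20180) = -3474*(-1/20180) = 1737/10090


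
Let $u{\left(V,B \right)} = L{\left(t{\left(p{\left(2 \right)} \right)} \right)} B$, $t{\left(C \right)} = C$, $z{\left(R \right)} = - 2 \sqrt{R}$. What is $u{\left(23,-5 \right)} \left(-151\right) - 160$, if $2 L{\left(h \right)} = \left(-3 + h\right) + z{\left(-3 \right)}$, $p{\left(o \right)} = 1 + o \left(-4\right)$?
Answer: $-3935 - 755 i \sqrt{3} \approx -3935.0 - 1307.7 i$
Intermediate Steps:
$p{\left(o \right)} = 1 - 4 o$
$L{\left(h \right)} = - \frac{3}{2} + \frac{h}{2} - i \sqrt{3}$ ($L{\left(h \right)} = \frac{\left(-3 + h\right) - 2 \sqrt{-3}}{2} = \frac{\left(-3 + h\right) - 2 i \sqrt{3}}{2} = \frac{-3 + h - 2 i \sqrt{3}}{2} = - \frac{3}{2} + \frac{h}{2} - i \sqrt{3}$)
$u{\left(V,B \right)} = B \left(-5 - i \sqrt{3}\right)$ ($u{\left(V,B \right)} = \left(- \frac{3}{2} + \frac{1 - 8}{2} - i \sqrt{3}\right) B = \left(- \frac{3}{2} + \frac{1}{2} \left(-7\right) - i \sqrt{3}\right) B = \left(- \frac{3}{2} - \frac{7}{2} - i \sqrt{3}\right) B = \left(-5 - i \sqrt{3}\right) B = B \left(-5 - i \sqrt{3}\right)$)
$u{\left(23,-5 \right)} \left(-151\right) - 160 = \left(-1\right) \left(-5\right) \left(5 + i \sqrt{3}\right) \left(-151\right) - 160 = \left(25 + 5 i \sqrt{3}\right) \left(-151\right) - 160 = \left(-3775 - 755 i \sqrt{3}\right) - 160 = -3935 - 755 i \sqrt{3}$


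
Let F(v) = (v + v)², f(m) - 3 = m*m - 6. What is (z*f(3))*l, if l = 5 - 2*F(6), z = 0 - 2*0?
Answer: 0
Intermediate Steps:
z = 0 (z = 0 + 0 = 0)
f(m) = -3 + m² (f(m) = 3 + (m*m - 6) = 3 + (m² - 6) = 3 + (-6 + m²) = -3 + m²)
F(v) = 4*v² (F(v) = (2*v)² = 4*v²)
l = -283 (l = 5 - 8*6² = 5 - 8*36 = 5 - 2*144 = 5 - 288 = -283)
(z*f(3))*l = (0*(-3 + 3²))*(-283) = (0*(-3 + 9))*(-283) = (0*6)*(-283) = 0*(-283) = 0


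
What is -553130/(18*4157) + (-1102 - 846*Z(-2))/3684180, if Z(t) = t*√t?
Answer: -169826078471/22972704390 + 141*I*√2/307015 ≈ -7.3925 + 0.00064949*I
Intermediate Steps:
Z(t) = t^(3/2)
-553130/(18*4157) + (-1102 - 846*Z(-2))/3684180 = -553130/(18*4157) + (-1102 - (-1692)*I*√2)/3684180 = -553130/74826 + (-1102 - (-1692)*I*√2)*(1/3684180) = -553130*1/74826 + (-1102 + 1692*I*√2)*(1/3684180) = -276565/37413 + (-551/1842090 + 141*I*√2/307015) = -169826078471/22972704390 + 141*I*√2/307015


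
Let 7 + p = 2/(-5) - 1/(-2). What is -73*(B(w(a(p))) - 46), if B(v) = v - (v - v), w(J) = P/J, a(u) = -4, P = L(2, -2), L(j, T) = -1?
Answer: 13359/4 ≈ 3339.8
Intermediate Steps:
P = -1
p = -69/10 (p = -7 + (2/(-5) - 1/(-2)) = -7 + (2*(-⅕) - 1*(-½)) = -7 + (-⅖ + ½) = -7 + ⅒ = -69/10 ≈ -6.9000)
w(J) = -1/J
B(v) = v (B(v) = v - 1*0 = v + 0 = v)
-73*(B(w(a(p))) - 46) = -73*(-1/(-4) - 46) = -73*(-1*(-¼) - 46) = -73*(¼ - 46) = -73*(-183/4) = 13359/4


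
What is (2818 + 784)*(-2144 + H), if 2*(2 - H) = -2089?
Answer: -3953195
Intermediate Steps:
H = 2093/2 (H = 2 - 1/2*(-2089) = 2 + 2089/2 = 2093/2 ≈ 1046.5)
(2818 + 784)*(-2144 + H) = (2818 + 784)*(-2144 + 2093/2) = 3602*(-2195/2) = -3953195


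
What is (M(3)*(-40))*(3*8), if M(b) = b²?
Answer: -8640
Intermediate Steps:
(M(3)*(-40))*(3*8) = (3²*(-40))*(3*8) = (9*(-40))*24 = -360*24 = -8640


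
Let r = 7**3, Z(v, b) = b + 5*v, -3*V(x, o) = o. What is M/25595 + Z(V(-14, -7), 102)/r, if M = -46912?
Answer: -39544553/26337255 ≈ -1.5015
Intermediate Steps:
V(x, o) = -o/3
r = 343
M/25595 + Z(V(-14, -7), 102)/r = -46912/25595 + (102 + 5*(-1/3*(-7)))/343 = -46912*1/25595 + (102 + 5*(7/3))*(1/343) = -46912/25595 + (102 + 35/3)*(1/343) = -46912/25595 + (341/3)*(1/343) = -46912/25595 + 341/1029 = -39544553/26337255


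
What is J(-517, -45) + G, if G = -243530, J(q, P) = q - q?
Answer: -243530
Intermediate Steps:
J(q, P) = 0
J(-517, -45) + G = 0 - 243530 = -243530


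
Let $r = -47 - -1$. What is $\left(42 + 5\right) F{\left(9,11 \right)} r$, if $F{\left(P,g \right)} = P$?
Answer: $-19458$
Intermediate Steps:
$r = -46$ ($r = -47 + 1 = -46$)
$\left(42 + 5\right) F{\left(9,11 \right)} r = \left(42 + 5\right) 9 \left(-46\right) = 47 \cdot 9 \left(-46\right) = 423 \left(-46\right) = -19458$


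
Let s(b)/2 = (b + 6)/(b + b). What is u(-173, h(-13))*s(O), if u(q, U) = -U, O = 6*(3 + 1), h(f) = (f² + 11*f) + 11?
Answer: -185/4 ≈ -46.250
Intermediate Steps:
h(f) = 11 + f² + 11*f
O = 24 (O = 6*4 = 24)
s(b) = (6 + b)/b (s(b) = 2*((b + 6)/(b + b)) = 2*((6 + b)/((2*b))) = 2*((6 + b)*(1/(2*b))) = 2*((6 + b)/(2*b)) = (6 + b)/b)
u(-173, h(-13))*s(O) = (-(11 + (-13)² + 11*(-13)))*((6 + 24)/24) = (-(11 + 169 - 143))*((1/24)*30) = -1*37*(5/4) = -37*5/4 = -185/4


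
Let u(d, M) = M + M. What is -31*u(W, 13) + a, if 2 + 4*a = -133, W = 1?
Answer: -3359/4 ≈ -839.75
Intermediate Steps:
a = -135/4 (a = -1/2 + (1/4)*(-133) = -1/2 - 133/4 = -135/4 ≈ -33.750)
u(d, M) = 2*M
-31*u(W, 13) + a = -62*13 - 135/4 = -31*26 - 135/4 = -806 - 135/4 = -3359/4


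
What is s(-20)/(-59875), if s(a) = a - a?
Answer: 0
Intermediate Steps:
s(a) = 0
s(-20)/(-59875) = 0/(-59875) = 0*(-1/59875) = 0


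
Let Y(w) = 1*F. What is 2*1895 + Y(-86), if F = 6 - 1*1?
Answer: 3795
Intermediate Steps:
F = 5 (F = 6 - 1 = 5)
Y(w) = 5 (Y(w) = 1*5 = 5)
2*1895 + Y(-86) = 2*1895 + 5 = 3790 + 5 = 3795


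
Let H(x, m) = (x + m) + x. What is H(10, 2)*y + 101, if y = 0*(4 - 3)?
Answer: 101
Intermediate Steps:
y = 0 (y = 0*1 = 0)
H(x, m) = m + 2*x (H(x, m) = (m + x) + x = m + 2*x)
H(10, 2)*y + 101 = (2 + 2*10)*0 + 101 = (2 + 20)*0 + 101 = 22*0 + 101 = 0 + 101 = 101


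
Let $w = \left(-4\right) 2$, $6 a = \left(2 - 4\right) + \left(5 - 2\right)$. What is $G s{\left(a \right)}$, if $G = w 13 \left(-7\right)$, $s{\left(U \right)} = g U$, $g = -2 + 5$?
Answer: $364$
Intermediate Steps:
$a = \frac{1}{6}$ ($a = \frac{\left(2 - 4\right) + \left(5 - 2\right)}{6} = \frac{-2 + \left(5 - 2\right)}{6} = \frac{-2 + 3}{6} = \frac{1}{6} \cdot 1 = \frac{1}{6} \approx 0.16667$)
$g = 3$
$w = -8$
$s{\left(U \right)} = 3 U$
$G = 728$ ($G = \left(-8\right) 13 \left(-7\right) = \left(-104\right) \left(-7\right) = 728$)
$G s{\left(a \right)} = 728 \cdot 3 \cdot \frac{1}{6} = 728 \cdot \frac{1}{2} = 364$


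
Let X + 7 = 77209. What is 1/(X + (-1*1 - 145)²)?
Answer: 1/98518 ≈ 1.0150e-5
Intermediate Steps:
X = 77202 (X = -7 + 77209 = 77202)
1/(X + (-1*1 - 145)²) = 1/(77202 + (-1*1 - 145)²) = 1/(77202 + (-1 - 145)²) = 1/(77202 + (-146)²) = 1/(77202 + 21316) = 1/98518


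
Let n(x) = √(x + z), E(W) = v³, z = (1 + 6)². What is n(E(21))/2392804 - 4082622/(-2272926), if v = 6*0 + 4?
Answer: 680437/378821 + √113/2392804 ≈ 1.7962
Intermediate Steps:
z = 49 (z = 7² = 49)
v = 4 (v = 0 + 4 = 4)
E(W) = 64 (E(W) = 4³ = 64)
n(x) = √(49 + x) (n(x) = √(x + 49) = √(49 + x))
n(E(21))/2392804 - 4082622/(-2272926) = √(49 + 64)/2392804 - 4082622/(-2272926) = √113*(1/2392804) - 4082622*(-1/2272926) = √113/2392804 + 680437/378821 = 680437/378821 + √113/2392804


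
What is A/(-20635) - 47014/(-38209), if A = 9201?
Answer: 618572881/788442715 ≈ 0.78455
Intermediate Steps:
A/(-20635) - 47014/(-38209) = 9201/(-20635) - 47014/(-38209) = 9201*(-1/20635) - 47014*(-1/38209) = -9201/20635 + 47014/38209 = 618572881/788442715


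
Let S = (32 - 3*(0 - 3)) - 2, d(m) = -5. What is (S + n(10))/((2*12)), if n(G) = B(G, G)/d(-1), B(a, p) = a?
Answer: 37/24 ≈ 1.5417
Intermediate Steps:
n(G) = -G/5 (n(G) = G/(-5) = G*(-⅕) = -G/5)
S = 39 (S = (32 - 3*(-3)) - 2 = (32 + 9) - 2 = 41 - 2 = 39)
(S + n(10))/((2*12)) = (39 - ⅕*10)/((2*12)) = (39 - 2)/24 = 37*(1/24) = 37/24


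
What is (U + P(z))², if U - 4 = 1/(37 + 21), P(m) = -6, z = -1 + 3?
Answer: 13225/3364 ≈ 3.9313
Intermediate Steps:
z = 2
U = 233/58 (U = 4 + 1/(37 + 21) = 4 + 1/58 = 233/58 ≈ 4.0172)
(U + P(z))² = (233/58 - 6)² = (-115/58)² = 13225/3364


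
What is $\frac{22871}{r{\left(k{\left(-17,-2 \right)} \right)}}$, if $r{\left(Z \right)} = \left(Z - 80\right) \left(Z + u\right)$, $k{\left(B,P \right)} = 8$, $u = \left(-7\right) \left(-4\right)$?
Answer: $- \frac{22871}{2592} \approx -8.8237$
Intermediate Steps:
$u = 28$
$r{\left(Z \right)} = \left(-80 + Z\right) \left(28 + Z\right)$ ($r{\left(Z \right)} = \left(Z - 80\right) \left(Z + 28\right) = \left(-80 + Z\right) \left(28 + Z\right)$)
$\frac{22871}{r{\left(k{\left(-17,-2 \right)} \right)}} = \frac{22871}{-2240 + 8^{2} - 416} = \frac{22871}{-2240 + 64 - 416} = \frac{22871}{-2592} = 22871 \left(- \frac{1}{2592}\right) = - \frac{22871}{2592}$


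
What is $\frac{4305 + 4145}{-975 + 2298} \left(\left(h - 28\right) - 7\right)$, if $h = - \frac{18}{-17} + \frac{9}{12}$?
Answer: $- \frac{9535825}{44982} \approx -211.99$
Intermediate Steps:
$h = \frac{123}{68}$ ($h = \left(-18\right) \left(- \frac{1}{17}\right) + 9 \cdot \frac{1}{12} = \frac{18}{17} + \frac{3}{4} = \frac{123}{68} \approx 1.8088$)
$\frac{4305 + 4145}{-975 + 2298} \left(\left(h - 28\right) - 7\right) = \frac{4305 + 4145}{-975 + 2298} \left(\left(\frac{123}{68} - 28\right) - 7\right) = \frac{8450}{1323} \left(- \frac{1781}{68} - 7\right) = 8450 \cdot \frac{1}{1323} \left(- \frac{2257}{68}\right) = \frac{8450}{1323} \left(- \frac{2257}{68}\right) = - \frac{9535825}{44982}$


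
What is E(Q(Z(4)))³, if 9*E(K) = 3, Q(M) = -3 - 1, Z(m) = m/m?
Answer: 1/27 ≈ 0.037037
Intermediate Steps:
Z(m) = 1
Q(M) = -4
E(K) = ⅓ (E(K) = (⅑)*3 = ⅓)
E(Q(Z(4)))³ = (⅓)³ = 1/27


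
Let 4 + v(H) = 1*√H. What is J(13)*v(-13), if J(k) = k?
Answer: -52 + 13*I*√13 ≈ -52.0 + 46.872*I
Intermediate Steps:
v(H) = -4 + √H (v(H) = -4 + 1*√H = -4 + √H)
J(13)*v(-13) = 13*(-4 + √(-13)) = 13*(-4 + I*√13) = -52 + 13*I*√13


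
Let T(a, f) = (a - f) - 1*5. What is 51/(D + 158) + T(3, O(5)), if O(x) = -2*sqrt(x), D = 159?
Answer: -583/317 + 2*sqrt(5) ≈ 2.6330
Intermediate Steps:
T(a, f) = -5 + a - f (T(a, f) = (a - f) - 5 = -5 + a - f)
51/(D + 158) + T(3, O(5)) = 51/(159 + 158) + (-5 + 3 - (-2)*sqrt(5)) = 51/317 + (-5 + 3 + 2*sqrt(5)) = 51*(1/317) + (-2 + 2*sqrt(5)) = 51/317 + (-2 + 2*sqrt(5)) = -583/317 + 2*sqrt(5)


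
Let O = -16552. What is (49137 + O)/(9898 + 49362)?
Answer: 6517/11852 ≈ 0.54986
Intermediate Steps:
(49137 + O)/(9898 + 49362) = (49137 - 16552)/(9898 + 49362) = 32585/59260 = 32585*(1/59260) = 6517/11852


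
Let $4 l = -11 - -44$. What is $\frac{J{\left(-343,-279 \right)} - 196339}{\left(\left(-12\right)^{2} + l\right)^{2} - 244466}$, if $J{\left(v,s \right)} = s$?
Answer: $\frac{3145888}{3540575} \approx 0.88853$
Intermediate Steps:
$l = \frac{33}{4}$ ($l = \frac{-11 - -44}{4} = \frac{-11 + 44}{4} = \frac{1}{4} \cdot 33 = \frac{33}{4} \approx 8.25$)
$\frac{J{\left(-343,-279 \right)} - 196339}{\left(\left(-12\right)^{2} + l\right)^{2} - 244466} = \frac{-279 - 196339}{\left(\left(-12\right)^{2} + \frac{33}{4}\right)^{2} - 244466} = - \frac{196618}{\left(144 + \frac{33}{4}\right)^{2} - 244466} = - \frac{196618}{\left(\frac{609}{4}\right)^{2} - 244466} = - \frac{196618}{\frac{370881}{16} - 244466} = - \frac{196618}{- \frac{3540575}{16}} = \left(-196618\right) \left(- \frac{16}{3540575}\right) = \frac{3145888}{3540575}$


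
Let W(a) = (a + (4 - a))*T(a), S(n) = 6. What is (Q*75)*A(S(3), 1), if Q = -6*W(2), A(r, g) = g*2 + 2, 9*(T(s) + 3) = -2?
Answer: 23200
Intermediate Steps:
T(s) = -29/9 (T(s) = -3 + (⅑)*(-2) = -3 - 2/9 = -29/9)
W(a) = -116/9 (W(a) = (a + (4 - a))*(-29/9) = 4*(-29/9) = -116/9)
A(r, g) = 2 + 2*g (A(r, g) = 2*g + 2 = 2 + 2*g)
Q = 232/3 (Q = -6*(-116/9) = 232/3 ≈ 77.333)
(Q*75)*A(S(3), 1) = ((232/3)*75)*(2 + 2*1) = 5800*(2 + 2) = 5800*4 = 23200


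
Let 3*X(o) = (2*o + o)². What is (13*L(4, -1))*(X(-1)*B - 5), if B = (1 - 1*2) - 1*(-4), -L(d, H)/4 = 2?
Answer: -416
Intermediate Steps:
L(d, H) = -8 (L(d, H) = -4*2 = -8)
B = 3 (B = (1 - 2) + 4 = -1 + 4 = 3)
X(o) = 3*o² (X(o) = (2*o + o)²/3 = (3*o)²/3 = (9*o²)/3 = 3*o²)
(13*L(4, -1))*(X(-1)*B - 5) = (13*(-8))*((3*(-1)²)*3 - 5) = -104*((3*1)*3 - 5) = -104*(3*3 - 5) = -104*(9 - 5) = -104*4 = -416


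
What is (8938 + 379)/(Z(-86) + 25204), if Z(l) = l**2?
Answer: 9317/32600 ≈ 0.28580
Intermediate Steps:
(8938 + 379)/(Z(-86) + 25204) = (8938 + 379)/((-86)**2 + 25204) = 9317/(7396 + 25204) = 9317/32600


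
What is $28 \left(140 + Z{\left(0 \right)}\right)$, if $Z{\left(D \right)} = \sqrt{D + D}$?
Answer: $3920$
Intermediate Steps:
$Z{\left(D \right)} = \sqrt{2} \sqrt{D}$ ($Z{\left(D \right)} = \sqrt{2 D} = \sqrt{2} \sqrt{D}$)
$28 \left(140 + Z{\left(0 \right)}\right) = 28 \left(140 + \sqrt{2} \sqrt{0}\right) = 28 \left(140 + \sqrt{2} \cdot 0\right) = 28 \left(140 + 0\right) = 28 \cdot 140 = 3920$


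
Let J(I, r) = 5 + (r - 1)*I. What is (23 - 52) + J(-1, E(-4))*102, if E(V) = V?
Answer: 991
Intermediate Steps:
J(I, r) = 5 + I*(-1 + r) (J(I, r) = 5 + (-1 + r)*I = 5 + I*(-1 + r))
(23 - 52) + J(-1, E(-4))*102 = (23 - 52) + (5 - 1*(-1) - 1*(-4))*102 = -29 + (5 + 1 + 4)*102 = -29 + 10*102 = -29 + 1020 = 991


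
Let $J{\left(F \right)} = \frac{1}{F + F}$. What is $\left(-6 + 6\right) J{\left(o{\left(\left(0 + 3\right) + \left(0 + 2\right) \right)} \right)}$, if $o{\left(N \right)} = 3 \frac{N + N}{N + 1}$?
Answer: $0$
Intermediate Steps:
$o{\left(N \right)} = \frac{6 N}{1 + N}$ ($o{\left(N \right)} = 3 \frac{2 N}{1 + N} = \frac{6 N}{1 + N}$)
$J{\left(F \right)} = \frac{1}{2 F}$
$\left(-6 + 6\right) J{\left(o{\left(\left(0 + 3\right) + \left(0 + 2\right) \right)} \right)} = \left(-6 + 6\right) \frac{1}{2 \frac{6 \left(\left(0 + 3\right) + \left(0 + 2\right)\right)}{1 + \left(\left(0 + 3\right) + \left(0 + 2\right)\right)}} = 0 \frac{1}{2 \frac{6 \left(3 + 2\right)}{1 + \left(3 + 2\right)}} = 0 \frac{1}{2 \cdot 6 \cdot 5 \frac{1}{1 + 5}} = 0 \frac{1}{2 \cdot 6 \cdot 5 \cdot \frac{1}{6}} = 0 \frac{1}{2 \cdot 5} = 0 \cdot \frac{1}{2} \cdot \frac{1}{5} = 0 \cdot \frac{1}{10} = 0$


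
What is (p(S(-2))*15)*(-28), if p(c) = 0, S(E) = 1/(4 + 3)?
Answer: 0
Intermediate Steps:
S(E) = 1/7
(p(S(-2))*15)*(-28) = (0*15)*(-28) = 0*(-28) = 0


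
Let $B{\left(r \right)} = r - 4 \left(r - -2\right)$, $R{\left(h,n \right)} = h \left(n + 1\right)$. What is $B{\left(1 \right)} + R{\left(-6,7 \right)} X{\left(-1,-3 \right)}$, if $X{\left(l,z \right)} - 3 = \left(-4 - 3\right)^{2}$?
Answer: $-2507$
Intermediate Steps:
$R{\left(h,n \right)} = h \left(1 + n\right)$
$B{\left(r \right)} = -8 - 3 r$ ($B{\left(r \right)} = r - 4 \left(r + 2\right) = r - 4 \left(2 + r\right) = r - \left(8 + 4 r\right) = -8 - 3 r$)
$X{\left(l,z \right)} = 52$ ($X{\left(l,z \right)} = 3 + \left(-4 - 3\right)^{2} = 3 + \left(-7\right)^{2} = 3 + 49 = 52$)
$B{\left(1 \right)} + R{\left(-6,7 \right)} X{\left(-1,-3 \right)} = \left(-8 - 3\right) + - 6 \left(1 + 7\right) 52 = \left(-8 - 3\right) + \left(-6\right) 8 \cdot 52 = -11 - 2496 = -2507$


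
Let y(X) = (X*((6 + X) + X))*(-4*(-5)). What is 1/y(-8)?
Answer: 1/1600 ≈ 0.00062500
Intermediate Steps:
y(X) = 20*X*(6 + 2*X) (y(X) = (X*(6 + 2*X))*20 = 20*X*(6 + 2*X))
1/y(-8) = 1/(40*(-8)*(3 - 8)) = 1/(40*(-8)*(-5)) = 1/1600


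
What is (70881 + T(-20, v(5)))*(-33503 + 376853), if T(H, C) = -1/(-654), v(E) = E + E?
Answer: 24336991875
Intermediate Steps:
v(E) = 2*E
T(H, C) = 1/654 (T(H, C) = -1*(-1/654) = 1/654)
(70881 + T(-20, v(5)))*(-33503 + 376853) = (70881 + 1/654)*(-33503 + 376853) = (46356175/654)*343350 = 24336991875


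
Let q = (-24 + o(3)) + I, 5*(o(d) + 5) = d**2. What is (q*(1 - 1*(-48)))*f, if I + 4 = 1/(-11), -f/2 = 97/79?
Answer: 16359826/4345 ≈ 3765.2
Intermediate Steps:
f = -194/79 ≈ -2.4557
I = -45/11 (I = -4 + 1/(-11) = -4 - 1/11 = -45/11 ≈ -4.0909)
o(d) = -5 + d**2/5
q = -1721/55 (q = (-24 + (-5 + (1/5)*3**2)) - 45/11 = (-24 + (-5 + (1/5)*9)) - 45/11 = (-24 + (-5 + 9/5)) - 45/11 = (-24 - 16/5) - 45/11 = -136/5 - 45/11 = -1721/55 ≈ -31.291)
(q*(1 - 1*(-48)))*f = -1721*(1 - 1*(-48))/55*(-194/79) = -1721*(1 + 48)/55*(-194/79) = -1721/55*49*(-194/79) = -84329/55*(-194/79) = 16359826/4345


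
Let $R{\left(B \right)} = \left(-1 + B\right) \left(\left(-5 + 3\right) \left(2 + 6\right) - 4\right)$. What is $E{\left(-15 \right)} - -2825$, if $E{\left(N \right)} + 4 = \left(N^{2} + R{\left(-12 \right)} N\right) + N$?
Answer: $-869$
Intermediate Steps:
$R{\left(B \right)} = 20 - 20 B$ ($R{\left(B \right)} = \left(-1 + B\right) \left(\left(-2\right) 8 - 4\right) = \left(-1 + B\right) \left(-16 - 4\right) = \left(-1 + B\right) \left(-20\right) = 20 - 20 B$)
$E{\left(N \right)} = -4 + N^{2} + 261 N$ ($E{\left(N \right)} = -4 + \left(\left(N^{2} + \left(20 - -240\right) N\right) + N\right) = -4 + \left(\left(N^{2} + \left(20 + 240\right) N\right) + N\right) = -4 + \left(\left(N^{2} + 260 N\right) + N\right) = -4 + \left(N^{2} + 261 N\right) = -4 + N^{2} + 261 N$)
$E{\left(-15 \right)} - -2825 = \left(-4 + \left(-15\right)^{2} + 261 \left(-15\right)\right) - -2825 = \left(-4 + 225 - 3915\right) + 2825 = -3694 + 2825 = -869$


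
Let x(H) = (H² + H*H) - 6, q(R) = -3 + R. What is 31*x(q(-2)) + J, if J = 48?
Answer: 1412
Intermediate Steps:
x(H) = -6 + 2*H² (x(H) = (H² + H²) - 6 = 2*H² - 6 = -6 + 2*H²)
31*x(q(-2)) + J = 31*(-6 + 2*(-3 - 2)²) + 48 = 31*(-6 + 2*(-5)²) + 48 = 31*(-6 + 2*25) + 48 = 31*(-6 + 50) + 48 = 31*44 + 48 = 1364 + 48 = 1412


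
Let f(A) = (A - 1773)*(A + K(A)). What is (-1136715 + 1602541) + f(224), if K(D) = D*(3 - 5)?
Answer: 812802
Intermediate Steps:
K(D) = -2*D (K(D) = D*(-2) = -2*D)
f(A) = -A*(-1773 + A) (f(A) = (A - 1773)*(A - 2*A) = (-1773 + A)*(-A) = -A*(-1773 + A))
(-1136715 + 1602541) + f(224) = (-1136715 + 1602541) + 224*(1773 - 1*224) = 465826 + 224*(1773 - 224) = 465826 + 224*1549 = 465826 + 346976 = 812802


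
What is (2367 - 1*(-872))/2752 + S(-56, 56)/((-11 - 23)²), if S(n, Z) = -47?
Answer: 903735/795328 ≈ 1.1363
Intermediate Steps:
(2367 - 1*(-872))/2752 + S(-56, 56)/((-11 - 23)²) = (2367 - 1*(-872))/2752 - 47/(-11 - 23)² = (2367 + 872)*(1/2752) - 47/((-34)²) = 3239*(1/2752) - 47/1156 = 3239/2752 - 47*1/1156 = 3239/2752 - 47/1156 = 903735/795328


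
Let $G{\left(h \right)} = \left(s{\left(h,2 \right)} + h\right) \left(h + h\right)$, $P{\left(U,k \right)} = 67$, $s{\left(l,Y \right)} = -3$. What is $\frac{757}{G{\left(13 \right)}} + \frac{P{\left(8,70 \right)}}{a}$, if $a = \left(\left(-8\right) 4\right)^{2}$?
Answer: $\frac{198147}{66560} \approx 2.977$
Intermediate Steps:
$a = 1024$ ($a = \left(-32\right)^{2} = 1024$)
$G{\left(h \right)} = 2 h \left(-3 + h\right)$ ($G{\left(h \right)} = \left(-3 + h\right) \left(h + h\right) = \left(-3 + h\right) 2 h = 2 h \left(-3 + h\right)$)
$\frac{757}{G{\left(13 \right)}} + \frac{P{\left(8,70 \right)}}{a} = \frac{757}{2 \cdot 13 \left(-3 + 13\right)} + \frac{67}{1024} = \frac{757}{2 \cdot 13 \cdot 10} + 67 \cdot \frac{1}{1024} = \frac{757}{260} + \frac{67}{1024} = \frac{198147}{66560}$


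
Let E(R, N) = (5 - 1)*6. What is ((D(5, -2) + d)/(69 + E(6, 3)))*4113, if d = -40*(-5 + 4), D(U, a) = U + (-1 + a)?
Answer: 57582/31 ≈ 1857.5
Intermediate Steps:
E(R, N) = 24 (E(R, N) = 4*6 = 24)
D(U, a) = -1 + U + a
d = 40 (d = -40*(-1) = 40)
((D(5, -2) + d)/(69 + E(6, 3)))*4113 = (((-1 + 5 - 2) + 40)/(69 + 24))*4113 = ((2 + 40)/93)*4113 = (42*(1/93))*4113 = (14/31)*4113 = 57582/31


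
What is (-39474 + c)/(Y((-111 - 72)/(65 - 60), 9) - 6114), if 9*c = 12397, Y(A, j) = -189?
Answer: 342869/56727 ≈ 6.0442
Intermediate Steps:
c = 12397/9 (c = (⅑)*12397 = 12397/9 ≈ 1377.4)
(-39474 + c)/(Y((-111 - 72)/(65 - 60), 9) - 6114) = (-39474 + 12397/9)/(-189 - 6114) = -342869/9/(-6303) = -342869/9*(-1/6303) = 342869/56727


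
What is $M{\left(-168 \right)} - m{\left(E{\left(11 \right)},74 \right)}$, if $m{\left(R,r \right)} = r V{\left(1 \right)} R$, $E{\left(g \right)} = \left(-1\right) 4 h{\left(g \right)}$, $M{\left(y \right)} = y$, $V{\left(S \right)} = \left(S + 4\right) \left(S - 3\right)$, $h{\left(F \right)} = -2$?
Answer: $5752$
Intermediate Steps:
$V{\left(S \right)} = \left(-3 + S\right) \left(4 + S\right)$ ($V{\left(S \right)} = \left(4 + S\right) \left(-3 + S\right) = \left(-3 + S\right) \left(4 + S\right)$)
$E{\left(g \right)} = 8$ ($E{\left(g \right)} = \left(-1\right) 4 \left(-2\right) = \left(-4\right) \left(-2\right) = 8$)
$m{\left(R,r \right)} = - 10 R r$ ($m{\left(R,r \right)} = r \left(-12 + 1 + 1^{2}\right) R = r \left(-12 + 1 + 1\right) R = r \left(-10\right) R = - 10 r R = - 10 R r$)
$M{\left(-168 \right)} - m{\left(E{\left(11 \right)},74 \right)} = -168 - \left(-10\right) 8 \cdot 74 = -168 - -5920 = -168 + 5920 = 5752$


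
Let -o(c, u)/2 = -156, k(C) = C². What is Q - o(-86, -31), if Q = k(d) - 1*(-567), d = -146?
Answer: 21571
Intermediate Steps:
o(c, u) = 312 (o(c, u) = -2*(-156) = 312)
Q = 21883 (Q = (-146)² - 1*(-567) = 21316 + 567 = 21883)
Q - o(-86, -31) = 21883 - 1*312 = 21883 - 312 = 21571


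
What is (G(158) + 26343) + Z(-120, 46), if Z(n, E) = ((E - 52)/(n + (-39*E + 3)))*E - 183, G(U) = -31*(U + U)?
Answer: 10423960/637 ≈ 16364.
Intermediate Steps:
G(U) = -62*U
Z(n, E) = -183 + E*(-52 + E)/(3 + n - 39*E) (Z(n, E) = ((-52 + E)/(n + (3 - 39*E)))*E - 183 = ((-52 + E)/(3 + n - 39*E))*E - 183 = E*(-52 + E)/(3 + n - 39*E) - 183 = -183 + E*(-52 + E)/(3 + n - 39*E))
(G(158) + 26343) + Z(-120, 46) = (-62*158 + 26343) + (-549 + 46² - 183*(-120) + 7085*46)/(3 - 120 - 39*46) = (-9796 + 26343) + (-549 + 2116 + 21960 + 325910)/(3 - 120 - 1794) = 16547 + 349437/(-1911) = 16547 - 1/1911*349437 = 16547 - 116479/637 = 10423960/637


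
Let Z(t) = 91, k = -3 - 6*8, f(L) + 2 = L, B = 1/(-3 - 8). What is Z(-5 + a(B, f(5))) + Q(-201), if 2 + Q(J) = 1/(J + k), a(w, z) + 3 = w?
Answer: 22427/252 ≈ 88.996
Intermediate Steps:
B = -1/11 (B = 1/(-11) = -1/11 ≈ -0.090909)
f(L) = -2 + L
a(w, z) = -3 + w
k = -51 (k = -3 - 48 = -51)
Q(J) = -2 + 1/(-51 + J) (Q(J) = -2 + 1/(J - 51) = -2 + 1/(-51 + J))
Z(-5 + a(B, f(5))) + Q(-201) = 91 + (103 - 2*(-201))/(-51 - 201) = 91 + (103 + 402)/(-252) = 91 - 1/252*505 = 91 - 505/252 = 22427/252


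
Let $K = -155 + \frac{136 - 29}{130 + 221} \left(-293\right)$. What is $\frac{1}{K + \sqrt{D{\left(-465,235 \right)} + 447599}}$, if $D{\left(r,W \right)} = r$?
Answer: $\frac{15050178}{23866632199} + \frac{123201 \sqrt{447134}}{47733264398} \approx 0.0023565$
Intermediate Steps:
$K = - \frac{85756}{351}$ ($K = -155 + \frac{107}{351} \left(-293\right) = -155 - \frac{31351}{351} = - \frac{85756}{351} \approx -244.32$)
$\frac{1}{K + \sqrt{D{\left(-465,235 \right)} + 447599}} = \frac{1}{- \frac{85756}{351} + \sqrt{-465 + 447599}} = \frac{1}{- \frac{85756}{351} + \sqrt{447134}}$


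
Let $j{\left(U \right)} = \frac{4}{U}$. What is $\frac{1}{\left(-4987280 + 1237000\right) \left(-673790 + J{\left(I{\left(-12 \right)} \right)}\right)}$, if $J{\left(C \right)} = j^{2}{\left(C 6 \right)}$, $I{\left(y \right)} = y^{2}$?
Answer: $\frac{5832}{14736887571649615} \approx 3.9574 \cdot 10^{-13}$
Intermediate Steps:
$J{\left(C \right)} = \frac{4}{9 C^{2}}$ ($J{\left(C \right)} = \left(\frac{4}{C 6}\right)^{2} = \left(\frac{4}{6 C}\right)^{2} = \left(4 \frac{1}{6 C}\right)^{2} = \left(\frac{2}{3 C}\right)^{2} = \frac{4}{9 C^{2}}$)
$\frac{1}{\left(-4987280 + 1237000\right) \left(-673790 + J{\left(I{\left(-12 \right)} \right)}\right)} = \frac{1}{\left(-4987280 + 1237000\right) \left(-673790 + \frac{4}{9 \cdot 20736}\right)} = \frac{1}{\left(-3750280\right) \left(-673790 + \frac{4}{9 \cdot 20736}\right)} = \frac{1}{\left(-3750280\right) \left(-673790 + \frac{4}{9} \cdot \frac{1}{20736}\right)} = \frac{1}{\left(-3750280\right) \left(-673790 + \frac{1}{46656}\right)} = \frac{1}{\left(-3750280\right) \left(- \frac{31436346239}{46656}\right)} = \frac{1}{\frac{14736887571649615}{5832}} = \frac{5832}{14736887571649615}$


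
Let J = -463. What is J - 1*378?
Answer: -841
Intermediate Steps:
J - 1*378 = -463 - 1*378 = -463 - 378 = -841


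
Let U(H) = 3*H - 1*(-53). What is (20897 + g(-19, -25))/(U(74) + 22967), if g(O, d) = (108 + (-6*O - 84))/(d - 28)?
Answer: 1107403/1231826 ≈ 0.89899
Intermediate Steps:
g(O, d) = (24 - 6*O)/(-28 + d) (g(O, d) = (108 + (-84 - 6*O))/(-28 + d) = (24 - 6*O)/(-28 + d))
U(H) = 53 + 3*H (U(H) = 3*H + 53 = 53 + 3*H)
(20897 + g(-19, -25))/(U(74) + 22967) = (20897 + 6*(4 - 1*(-19))/(-28 - 25))/((53 + 3*74) + 22967) = (20897 + 6*(4 + 19)/(-53))/((53 + 222) + 22967) = (20897 + 6*(-1/53)*23)/(275 + 22967) = (20897 - 138/53)/23242 = (1107403/53)*(1/23242) = 1107403/1231826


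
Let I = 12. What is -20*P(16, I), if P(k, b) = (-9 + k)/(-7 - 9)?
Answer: 35/4 ≈ 8.7500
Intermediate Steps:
P(k, b) = 9/16 - k/16 (P(k, b) = (-9 + k)/(-16) = (-9 + k)*(-1/16) = 9/16 - k/16)
-20*P(16, I) = -20*(9/16 - 1/16*16) = -20*(9/16 - 1) = -20*(-7/16) = 35/4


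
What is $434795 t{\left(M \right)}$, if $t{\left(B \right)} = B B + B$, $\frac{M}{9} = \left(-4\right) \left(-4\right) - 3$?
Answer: $6002779770$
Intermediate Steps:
$M = 117$ ($M = 9 \left(\left(-4\right) \left(-4\right) - 3\right) = 9 \left(16 - 3\right) = 9 \cdot 13 = 117$)
$t{\left(B \right)} = B + B^{2}$ ($t{\left(B \right)} = B^{2} + B = B + B^{2}$)
$434795 t{\left(M \right)} = 434795 \cdot 117 \left(1 + 117\right) = 434795 \cdot 117 \cdot 118 = 434795 \cdot 13806 = 6002779770$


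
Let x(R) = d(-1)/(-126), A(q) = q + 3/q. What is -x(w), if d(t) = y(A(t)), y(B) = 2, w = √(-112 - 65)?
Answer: 1/63 ≈ 0.015873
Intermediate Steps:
w = I*√177 (w = √(-177) = I*√177 ≈ 13.304*I)
d(t) = 2
x(R) = -1/63 (x(R) = 2/(-126) = 2*(-1/126) = -1/63)
-x(w) = -1*(-1/63) = 1/63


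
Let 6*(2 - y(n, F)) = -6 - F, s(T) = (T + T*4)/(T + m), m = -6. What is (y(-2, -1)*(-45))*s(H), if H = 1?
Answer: 255/2 ≈ 127.50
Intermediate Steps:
s(T) = 5*T/(-6 + T) (s(T) = (T + T*4)/(T - 6) = (T + 4*T)/(-6 + T) = (5*T)/(-6 + T) = 5*T/(-6 + T))
y(n, F) = 3 + F/6 (y(n, F) = 2 - (-6 - F)/6 = 2 + (1 + F/6) = 3 + F/6)
(y(-2, -1)*(-45))*s(H) = ((3 + (⅙)*(-1))*(-45))*(5*1/(-6 + 1)) = ((3 - ⅙)*(-45))*(5*1/(-5)) = ((17/6)*(-45))*(5*1*(-⅕)) = -255/2*(-1) = 255/2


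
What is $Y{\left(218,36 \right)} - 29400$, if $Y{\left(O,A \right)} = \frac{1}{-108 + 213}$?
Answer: $- \frac{3086999}{105} \approx -29400.0$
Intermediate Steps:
$Y{\left(O,A \right)} = \frac{1}{105}$
$Y{\left(218,36 \right)} - 29400 = \frac{1}{105} - 29400 = - \frac{3086999}{105}$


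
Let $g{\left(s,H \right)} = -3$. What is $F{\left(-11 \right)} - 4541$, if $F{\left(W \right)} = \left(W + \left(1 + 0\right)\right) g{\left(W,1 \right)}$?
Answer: $-4511$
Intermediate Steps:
$F{\left(W \right)} = -3 - 3 W$ ($F{\left(W \right)} = \left(W + \left(1 + 0\right)\right) \left(-3\right) = \left(W + 1\right) \left(-3\right) = \left(1 + W\right) \left(-3\right) = -3 - 3 W$)
$F{\left(-11 \right)} - 4541 = \left(-3 - -33\right) - 4541 = \left(-3 + 33\right) - 4541 = 30 - 4541 = -4511$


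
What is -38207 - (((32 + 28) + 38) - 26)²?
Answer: -43391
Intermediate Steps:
-38207 - (((32 + 28) + 38) - 26)² = -38207 - ((60 + 38) - 26)² = -38207 - (98 - 26)² = -38207 - 1*72² = -38207 - 1*5184 = -38207 - 5184 = -43391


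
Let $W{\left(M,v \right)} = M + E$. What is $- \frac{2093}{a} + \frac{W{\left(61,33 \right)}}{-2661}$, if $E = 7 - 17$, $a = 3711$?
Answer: $- \frac{1919578}{3291657} \approx -0.58316$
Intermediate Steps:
$E = -10$ ($E = 7 - 17 = -10$)
$W{\left(M,v \right)} = -10 + M$ ($W{\left(M,v \right)} = M - 10 = -10 + M$)
$- \frac{2093}{a} + \frac{W{\left(61,33 \right)}}{-2661} = - \frac{2093}{3711} + \frac{-10 + 61}{-2661} = \left(-2093\right) \frac{1}{3711} + 51 \left(- \frac{1}{2661}\right) = - \frac{2093}{3711} - \frac{17}{887} = - \frac{1919578}{3291657}$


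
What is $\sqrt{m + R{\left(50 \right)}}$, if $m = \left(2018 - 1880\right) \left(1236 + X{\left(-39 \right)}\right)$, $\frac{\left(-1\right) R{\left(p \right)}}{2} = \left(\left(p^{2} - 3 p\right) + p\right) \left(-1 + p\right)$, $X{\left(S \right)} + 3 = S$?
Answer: $2 i \sqrt{17607} \approx 265.38 i$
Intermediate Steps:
$X{\left(S \right)} = -3 + S$
$R{\left(p \right)} = - 2 \left(-1 + p\right) \left(p^{2} - 2 p\right)$ ($R{\left(p \right)} = - 2 \left(\left(p^{2} - 3 p\right) + p\right) \left(-1 + p\right) = - 2 \left(p^{2} - 2 p\right) \left(-1 + p\right) = - 2 \left(-1 + p\right) \left(p^{2} - 2 p\right)$)
$m = 164772$ ($m = \left(2018 - 1880\right) \left(1236 - 42\right) = 138 \left(1236 - 42\right) = 138 \cdot 1194 = 164772$)
$\sqrt{m + R{\left(50 \right)}} = \sqrt{164772 + 2 \cdot 50 \left(-2 - 50^{2} + 3 \cdot 50\right)} = \sqrt{164772 + 2 \cdot 50 \left(-2 - 2500 + 150\right)} = \sqrt{164772 + 2 \cdot 50 \left(-2352\right)} = \sqrt{164772 - 235200} = \sqrt{-70428} = 2 i \sqrt{17607}$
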